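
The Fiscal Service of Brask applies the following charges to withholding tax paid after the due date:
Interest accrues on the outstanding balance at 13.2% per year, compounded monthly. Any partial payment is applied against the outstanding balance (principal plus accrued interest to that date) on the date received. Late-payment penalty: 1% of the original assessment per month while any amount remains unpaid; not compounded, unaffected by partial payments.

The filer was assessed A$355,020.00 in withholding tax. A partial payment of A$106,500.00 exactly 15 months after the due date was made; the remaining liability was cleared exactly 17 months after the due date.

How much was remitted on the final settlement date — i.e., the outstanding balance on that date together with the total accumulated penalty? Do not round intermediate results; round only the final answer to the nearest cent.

A$379,082.52

Monthly rate = 13.2% ÷ 12 = 1.1%
Balance at month 15: A$355,020.0000 × (1 + 0.011)^15 = A$418,331.1009…
After A$106,500.00 payment: A$418,331.1009… − A$106,500.00 = A$311,831.1009…
Balance at month 17: A$311,831.1009… × (1 + 0.011)^2 = A$318,729.1167…
Penalty: 17 × 1% × A$355,020.00 = A$60,353.40
Final settlement = outstanding balance + penalty = A$318,729.1167… + A$60,353.40 = A$379,082.52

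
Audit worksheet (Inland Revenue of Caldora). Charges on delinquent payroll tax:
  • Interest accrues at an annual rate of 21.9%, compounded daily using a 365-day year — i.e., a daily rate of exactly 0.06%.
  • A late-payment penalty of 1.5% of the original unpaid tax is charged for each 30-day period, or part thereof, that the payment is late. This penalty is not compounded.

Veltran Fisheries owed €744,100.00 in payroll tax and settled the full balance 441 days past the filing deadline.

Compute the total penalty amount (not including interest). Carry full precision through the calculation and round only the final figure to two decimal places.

Penalty periods: ⌈441/30⌉ = 15; penalty = 15 × 1.5% × €744,100.00 = €167,422.50

€167,422.50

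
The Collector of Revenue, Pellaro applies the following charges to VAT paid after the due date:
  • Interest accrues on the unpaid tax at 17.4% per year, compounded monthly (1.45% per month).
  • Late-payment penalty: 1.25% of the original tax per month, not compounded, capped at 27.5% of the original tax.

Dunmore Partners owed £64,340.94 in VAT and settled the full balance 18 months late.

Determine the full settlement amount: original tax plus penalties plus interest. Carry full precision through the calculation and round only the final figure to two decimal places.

£97,849.50

Penalty: 18 × 1.25% × £64,340.94 = £14,476.71… (below the 27.5% cap of £17,693.76…)
Interest: £64,340.94 × ((1 + 0.0145)^18 − 1) = £64,340.94 × 0.2957969… = £19,031.8483…
Total = £64,340.94 + £14,476.7115 + £19,031.8483… = £97,849.50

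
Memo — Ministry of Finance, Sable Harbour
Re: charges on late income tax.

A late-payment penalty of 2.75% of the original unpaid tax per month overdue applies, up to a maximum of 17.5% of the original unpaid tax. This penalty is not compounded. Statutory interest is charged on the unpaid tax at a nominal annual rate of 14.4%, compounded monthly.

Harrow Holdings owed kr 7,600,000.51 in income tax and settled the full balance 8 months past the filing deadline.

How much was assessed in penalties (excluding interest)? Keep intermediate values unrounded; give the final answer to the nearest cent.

Penalty (uncapped): 8 × 2.75% × kr 7,600,000.51 = kr 1,672,000.11…; cap = 17.5% × kr 7,600,000.51 = kr 1,330,000.09… → penalty = kr 1,330,000.09…

kr 1,330,000.09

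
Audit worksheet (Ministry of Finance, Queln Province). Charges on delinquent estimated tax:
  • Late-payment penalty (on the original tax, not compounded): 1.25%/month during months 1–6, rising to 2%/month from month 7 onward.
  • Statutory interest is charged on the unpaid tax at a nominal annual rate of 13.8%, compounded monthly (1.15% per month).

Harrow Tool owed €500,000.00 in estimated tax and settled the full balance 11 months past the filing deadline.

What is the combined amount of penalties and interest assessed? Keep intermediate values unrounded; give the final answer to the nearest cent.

Penalty, months 1–6: 6 × 1.25% × €500,000.00 = €37,500.00
Penalty, months 7–11: 5 × 2% × €500,000.00 = €50,000.00
Interest: €500,000.00 × ((1 + 0.0115)^11 − 1) = €500,000.00 × 0.1340306… = €67,015.2800…
Penalties + interest = €87,500.0000 + €67,015.2800… = €154,515.28

€154,515.28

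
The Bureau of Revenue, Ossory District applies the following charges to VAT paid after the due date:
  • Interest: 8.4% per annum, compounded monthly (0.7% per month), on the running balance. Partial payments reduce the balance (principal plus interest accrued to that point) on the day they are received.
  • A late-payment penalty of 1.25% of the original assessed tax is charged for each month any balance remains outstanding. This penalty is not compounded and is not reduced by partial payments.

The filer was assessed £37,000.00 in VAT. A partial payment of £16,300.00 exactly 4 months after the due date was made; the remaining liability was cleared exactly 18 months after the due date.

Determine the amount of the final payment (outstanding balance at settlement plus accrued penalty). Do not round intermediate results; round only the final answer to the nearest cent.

Balance at month 4: £37,000.0000 × (1 + 0.007)^4 = £38,046.9289…
After £16,300.00 payment: £38,046.9289… − £16,300.00 = £21,746.9289…
Balance at month 18: £21,746.9289… × (1 + 0.007)^14 = £23,977.8656…
Penalty: 18 × 1.25% × £37,000.00 = £8,325.00
Final settlement = outstanding balance + penalty = £23,977.8656… + £8,325.00 = £32,302.87

£32,302.87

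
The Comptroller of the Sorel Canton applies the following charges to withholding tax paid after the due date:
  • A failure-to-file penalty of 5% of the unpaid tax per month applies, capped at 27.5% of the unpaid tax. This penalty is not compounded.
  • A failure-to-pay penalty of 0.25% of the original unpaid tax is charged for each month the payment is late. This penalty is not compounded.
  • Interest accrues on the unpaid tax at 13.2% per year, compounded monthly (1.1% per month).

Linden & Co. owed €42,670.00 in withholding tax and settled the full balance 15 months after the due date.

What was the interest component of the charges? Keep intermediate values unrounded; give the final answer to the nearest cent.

€7,609.39

Interest: €42,670.00 × ((1 + 0.011)^15 − 1) = €42,670.00 × 0.1783311… = €7,609.3873…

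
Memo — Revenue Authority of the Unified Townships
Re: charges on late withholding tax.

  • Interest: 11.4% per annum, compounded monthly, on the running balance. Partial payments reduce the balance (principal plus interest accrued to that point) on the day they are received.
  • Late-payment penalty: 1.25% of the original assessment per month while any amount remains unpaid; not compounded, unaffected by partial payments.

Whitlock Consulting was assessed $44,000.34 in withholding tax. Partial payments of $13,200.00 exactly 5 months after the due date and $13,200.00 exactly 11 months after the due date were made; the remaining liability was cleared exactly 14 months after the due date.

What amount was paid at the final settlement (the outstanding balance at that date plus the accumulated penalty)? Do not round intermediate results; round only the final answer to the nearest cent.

$29,975.67

Monthly rate = 11.4% ÷ 12 = 0.95%
Balance at month 5: $44,000.3400 × (1 + 0.0095)^5 = $46,130.4455…
After $13,200.00 payment: $46,130.4455… − $13,200.00 = $32,930.4455…
Balance at month 11: $32,930.4455… × (1 + 0.0095)^6 = $34,852.6292…
After $13,200.00 payment: $34,852.6292… − $13,200.00 = $21,652.6292…
Balance at month 14: $21,652.6292… × (1 + 0.0095)^3 = $22,275.6101…
Penalty: 14 × 1.25% × $44,000.34 = $7,700.06…
Final settlement = outstanding balance + penalty = $22,275.6101… + $7,700.06… = $29,975.67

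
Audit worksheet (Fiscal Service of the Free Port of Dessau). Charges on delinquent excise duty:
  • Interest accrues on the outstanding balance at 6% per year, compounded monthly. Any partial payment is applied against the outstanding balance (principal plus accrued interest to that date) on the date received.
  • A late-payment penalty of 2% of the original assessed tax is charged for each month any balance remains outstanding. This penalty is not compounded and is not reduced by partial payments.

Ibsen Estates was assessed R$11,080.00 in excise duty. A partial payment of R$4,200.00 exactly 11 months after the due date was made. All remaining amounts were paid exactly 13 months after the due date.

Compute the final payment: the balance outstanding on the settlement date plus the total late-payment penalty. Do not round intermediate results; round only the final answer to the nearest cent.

Monthly rate = 6% ÷ 12 = 0.5%
Balance at month 11: R$11,080.0000 × (1 + 0.005)^11 = R$11,704.8658…
After R$4,200.00 payment: R$11,704.8658… − R$4,200.00 = R$7,504.8658…
Balance at month 13: R$7,504.8658… × (1 + 0.005)^2 = R$7,580.1021…
Penalty: 13 × 2% × R$11,080.00 = R$2,880.80
Final settlement = outstanding balance + penalty = R$7,580.1021… + R$2,880.80 = R$10,460.90

R$10,460.90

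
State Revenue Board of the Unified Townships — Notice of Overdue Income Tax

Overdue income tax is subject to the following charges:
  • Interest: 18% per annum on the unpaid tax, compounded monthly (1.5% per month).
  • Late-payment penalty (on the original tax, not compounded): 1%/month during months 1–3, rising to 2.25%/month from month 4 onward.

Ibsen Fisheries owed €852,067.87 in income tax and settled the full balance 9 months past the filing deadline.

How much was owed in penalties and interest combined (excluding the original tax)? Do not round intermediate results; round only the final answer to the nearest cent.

€262,769.19

Penalty, months 1–3: 3 × 1% × €852,067.87 = €25,562.04…
Penalty, months 4–9: 6 × 2.25% × €852,067.87 = €115,029.16…
Interest: €852,067.87 × ((1 + 0.015)^9 − 1) = €852,067.87 × 0.1433900… = €122,177.9909…
Penalties + interest = €140,591.1986… + €122,177.9909… = €262,769.19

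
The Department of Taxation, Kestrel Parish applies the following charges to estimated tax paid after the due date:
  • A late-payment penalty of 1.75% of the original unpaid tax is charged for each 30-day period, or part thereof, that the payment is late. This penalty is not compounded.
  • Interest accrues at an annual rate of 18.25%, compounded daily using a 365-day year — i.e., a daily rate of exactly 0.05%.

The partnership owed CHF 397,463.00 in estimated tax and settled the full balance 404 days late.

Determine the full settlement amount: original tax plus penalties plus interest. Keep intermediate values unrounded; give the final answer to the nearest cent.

Penalty periods: ⌈404/30⌉ = 14; penalty = 14 × 1.75% × CHF 397,463.00 = CHF 97,378.44…
Interest: CHF 397,463.00 × ((1 + 0.0005)^404 − 1) = CHF 397,463.00 × 0.22378623… = CHF 88,946.7447…
Total = CHF 397,463.00 + CHF 97,378.4350 + CHF 88,946.7447… = CHF 583,788.18

CHF 583,788.18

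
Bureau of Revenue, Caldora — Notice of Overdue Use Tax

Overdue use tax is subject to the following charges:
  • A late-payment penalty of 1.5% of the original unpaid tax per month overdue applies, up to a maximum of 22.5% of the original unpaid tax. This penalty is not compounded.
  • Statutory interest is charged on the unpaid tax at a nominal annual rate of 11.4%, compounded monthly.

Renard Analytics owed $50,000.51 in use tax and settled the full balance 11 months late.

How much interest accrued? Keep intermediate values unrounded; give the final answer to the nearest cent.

Interest (11.4%/yr ÷ 12 = 0.95%/month): $50,000.51 × ((1 + 0.0095)^11 − 1) = $5,480.4529…

$5,480.45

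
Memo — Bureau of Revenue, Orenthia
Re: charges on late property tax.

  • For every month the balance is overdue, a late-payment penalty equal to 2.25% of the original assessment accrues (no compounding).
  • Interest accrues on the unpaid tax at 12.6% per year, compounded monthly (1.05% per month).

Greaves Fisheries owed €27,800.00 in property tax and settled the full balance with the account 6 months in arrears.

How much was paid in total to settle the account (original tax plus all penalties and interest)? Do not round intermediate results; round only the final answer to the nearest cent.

Late-payment penalty = 2.25% × €27,800.00 × 6 mo = €3,753.00
Interest: €27,800.00 × ((1 + 0.0105)^6 − 1) = €27,800.00 × 0.0646771… = €1,798.0230…
Total = €27,800.00 + €3,753.0000 + €1,798.0230… = €33,351.02

€33,351.02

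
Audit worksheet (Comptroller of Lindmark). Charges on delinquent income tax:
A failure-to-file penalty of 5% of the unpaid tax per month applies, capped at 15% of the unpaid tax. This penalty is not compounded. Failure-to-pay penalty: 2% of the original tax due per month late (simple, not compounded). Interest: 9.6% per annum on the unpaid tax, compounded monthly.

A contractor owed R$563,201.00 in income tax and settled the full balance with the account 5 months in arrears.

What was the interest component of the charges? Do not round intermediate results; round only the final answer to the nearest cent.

R$22,891.38

Interest (9.6%/yr ÷ 12 = 0.8%/month): R$563,201.00 × ((1 + 0.008)^5 − 1) = R$22,891.3838…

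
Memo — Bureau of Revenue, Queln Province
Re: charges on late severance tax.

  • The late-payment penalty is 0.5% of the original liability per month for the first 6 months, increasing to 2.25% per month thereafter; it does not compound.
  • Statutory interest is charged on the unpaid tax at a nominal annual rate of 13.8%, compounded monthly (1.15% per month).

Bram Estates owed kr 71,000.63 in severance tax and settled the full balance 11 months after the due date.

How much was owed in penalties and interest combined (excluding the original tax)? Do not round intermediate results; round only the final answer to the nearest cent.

Penalty, months 1–6: 6 × 0.5% × kr 71,000.63 = kr 2,130.02…
Penalty, months 7–11: 5 × 2.25% × kr 71,000.63 = kr 7,987.57…
Interest: kr 71,000.63 × ((1 + 0.0115)^11 − 1) = kr 71,000.63 × 0.1340306… = kr 9,516.2542…
Penalties + interest = kr 10,117.5898… + kr 9,516.2542… = kr 19,633.84

kr 19,633.84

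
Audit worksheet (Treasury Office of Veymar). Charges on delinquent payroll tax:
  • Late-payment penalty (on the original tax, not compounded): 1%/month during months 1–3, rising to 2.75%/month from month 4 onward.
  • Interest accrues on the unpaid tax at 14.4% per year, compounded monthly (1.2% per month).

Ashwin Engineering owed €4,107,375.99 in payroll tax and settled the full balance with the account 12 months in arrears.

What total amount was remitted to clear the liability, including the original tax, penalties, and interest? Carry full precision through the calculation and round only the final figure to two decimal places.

Penalty, months 1–3: 3 × 1% × €4,107,375.99 = €123,221.28…
Penalty, months 4–12: 9 × 2.75% × €4,107,375.99 = €1,016,575.56…
Interest: €4,107,375.99 × ((1 + 0.012)^12 − 1) = €4,107,375.99 × 0.1538946… = €632,103.0844…
Total = €4,107,375.99 + €1,139,796.8372… + €632,103.0844… = €5,879,275.91

€5,879,275.91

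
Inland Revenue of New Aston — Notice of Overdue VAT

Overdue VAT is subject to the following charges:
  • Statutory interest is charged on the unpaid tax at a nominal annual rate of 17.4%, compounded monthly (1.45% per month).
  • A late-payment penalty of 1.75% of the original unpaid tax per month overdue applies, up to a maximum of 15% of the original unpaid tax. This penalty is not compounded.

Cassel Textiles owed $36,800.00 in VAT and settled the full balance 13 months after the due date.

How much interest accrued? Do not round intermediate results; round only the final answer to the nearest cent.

$7,573.58

Interest: $36,800.00 × ((1 + 0.0145)^13 − 1) = $36,800.00 × 0.2058039… = $7,573.5818…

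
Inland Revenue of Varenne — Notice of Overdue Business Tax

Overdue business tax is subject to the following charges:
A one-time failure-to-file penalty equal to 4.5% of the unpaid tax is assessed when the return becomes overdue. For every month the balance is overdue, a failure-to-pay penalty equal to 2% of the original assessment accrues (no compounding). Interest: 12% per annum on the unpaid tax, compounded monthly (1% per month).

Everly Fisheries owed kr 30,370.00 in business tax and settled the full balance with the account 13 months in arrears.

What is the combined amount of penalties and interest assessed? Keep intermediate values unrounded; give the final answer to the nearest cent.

kr 13,456.74

Failure-to-file penalty: 4.5% × kr 30,370.00 = kr 1,366.65
Failure-to-pay penalty: 13 × 2% × kr 30,370.00 = kr 7,896.20
Interest: kr 30,370.00 × ((1 + 0.01)^13 − 1) = kr 30,370.00 × 0.1380933… = kr 4,193.8929…
Penalties + interest = kr 9,262.8500 + kr 4,193.8929… = kr 13,456.74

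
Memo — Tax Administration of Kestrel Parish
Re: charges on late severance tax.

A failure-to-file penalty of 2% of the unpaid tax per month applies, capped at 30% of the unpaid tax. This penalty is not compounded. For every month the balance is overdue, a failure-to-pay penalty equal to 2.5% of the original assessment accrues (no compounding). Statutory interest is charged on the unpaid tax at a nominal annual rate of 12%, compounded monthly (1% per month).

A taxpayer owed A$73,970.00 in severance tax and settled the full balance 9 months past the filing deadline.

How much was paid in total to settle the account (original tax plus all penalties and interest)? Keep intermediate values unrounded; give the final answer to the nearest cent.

A$110,857.75

Failure-to-file: 9 × 2% × A$73,970.00 = A$13,314.60 (under the 30% cap)
Failure-to-pay penalty: 9 × 2.5% × A$73,970.00 = A$16,643.25
Interest: A$73,970.00 × ((1 + 0.01)^9 − 1) = A$73,970.00 × 0.0936853… = A$6,929.8996…
Total = A$73,970.00 + A$29,957.8500 + A$6,929.8996… = A$110,857.75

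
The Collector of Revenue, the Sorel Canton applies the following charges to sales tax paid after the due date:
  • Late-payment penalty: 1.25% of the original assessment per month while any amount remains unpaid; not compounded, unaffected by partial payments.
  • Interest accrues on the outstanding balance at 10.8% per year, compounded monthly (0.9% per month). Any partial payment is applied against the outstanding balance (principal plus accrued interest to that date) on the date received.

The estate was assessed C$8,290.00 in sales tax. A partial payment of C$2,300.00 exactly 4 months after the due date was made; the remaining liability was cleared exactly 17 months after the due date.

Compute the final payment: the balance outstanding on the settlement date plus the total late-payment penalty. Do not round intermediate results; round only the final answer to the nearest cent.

Balance at month 4: C$8,290.0000 × (1 + 0.009)^4 = C$8,592.4932…
After C$2,300.00 payment: C$8,592.4932… − C$2,300.00 = C$6,292.4932…
Balance at month 17: C$6,292.4932… × (1 + 0.009)^13 = C$7,069.8128…
Penalty: 17 × 1.25% × C$8,290.00 = C$1,761.63…
Final settlement = outstanding balance + penalty = C$7,069.8128… + C$1,761.63… = C$8,831.44

C$8,831.44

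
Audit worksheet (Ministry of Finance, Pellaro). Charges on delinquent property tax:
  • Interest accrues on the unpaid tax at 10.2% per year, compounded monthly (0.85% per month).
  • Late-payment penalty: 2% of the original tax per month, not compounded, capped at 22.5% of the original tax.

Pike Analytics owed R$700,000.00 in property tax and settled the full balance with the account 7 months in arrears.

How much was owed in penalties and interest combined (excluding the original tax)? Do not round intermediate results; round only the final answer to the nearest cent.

R$140,727.25

Penalty: 7 × 2% × R$700,000.00 = R$98,000.00 (below the 22.5% cap of R$157,500.00)
Interest: R$700,000.00 × ((1 + 0.0085)^7 − 1) = R$700,000.00 × 0.0610389… = R$42,727.2496…
Penalties + interest = R$98,000.0000 + R$42,727.2496… = R$140,727.25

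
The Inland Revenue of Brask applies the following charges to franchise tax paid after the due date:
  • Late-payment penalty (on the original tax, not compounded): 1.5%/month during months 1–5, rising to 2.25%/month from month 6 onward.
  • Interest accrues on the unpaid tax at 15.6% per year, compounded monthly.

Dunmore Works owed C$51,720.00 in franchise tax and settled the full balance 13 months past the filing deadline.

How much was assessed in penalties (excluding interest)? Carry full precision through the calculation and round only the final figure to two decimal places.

Penalty, months 1–5: 5 × 1.5% × C$51,720.00 = C$3,879.00
Penalty, months 6–13: 8 × 2.25% × C$51,720.00 = C$9,309.60
Total penalty = C$3,879.00 + C$9,309.60 = C$13,188.60

C$13,188.60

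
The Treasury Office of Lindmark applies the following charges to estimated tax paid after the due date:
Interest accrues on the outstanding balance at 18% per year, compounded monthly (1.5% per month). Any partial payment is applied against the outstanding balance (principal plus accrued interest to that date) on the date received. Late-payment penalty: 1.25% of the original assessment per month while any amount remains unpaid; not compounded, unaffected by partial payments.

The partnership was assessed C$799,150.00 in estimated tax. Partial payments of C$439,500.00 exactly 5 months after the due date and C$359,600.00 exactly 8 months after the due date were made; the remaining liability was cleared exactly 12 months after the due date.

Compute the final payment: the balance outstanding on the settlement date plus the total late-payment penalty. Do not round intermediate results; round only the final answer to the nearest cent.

C$205,907.59

Balance at month 5: C$799,150.0000 × (1 + 0.015)^5 = C$860,911.5117…
After C$439,500.00 payment: C$860,911.5117… − C$439,500.00 = C$421,411.5117…
Balance at month 8: C$421,411.5117… × (1 + 0.015)^3 = C$440,660.9048…
After C$359,600.00 payment: C$440,660.9048… − C$359,600.00 = C$81,060.9048…
Balance at month 12: C$81,060.9048… × (1 + 0.015)^4 = C$86,035.0897…
Penalty: 12 × 1.25% × C$799,150.00 = C$119,872.50
Final settlement = outstanding balance + penalty = C$86,035.0897… + C$119,872.50 = C$205,907.59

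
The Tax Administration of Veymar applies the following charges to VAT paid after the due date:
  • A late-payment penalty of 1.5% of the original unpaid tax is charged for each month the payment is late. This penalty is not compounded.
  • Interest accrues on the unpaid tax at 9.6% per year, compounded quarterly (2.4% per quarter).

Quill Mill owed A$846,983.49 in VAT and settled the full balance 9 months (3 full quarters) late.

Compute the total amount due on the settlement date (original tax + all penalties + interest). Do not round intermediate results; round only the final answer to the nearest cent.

Late-payment penalty = 1.5% × A$846,983.49 × 9 mo = A$114,342.77…
Interest: A$846,983.49 × ((1 + 0.024)^3 − 1) = A$846,983.49 × 0.0737418… = A$62,458.1075…
Total = A$846,983.49 + A$114,342.7712… + A$62,458.1075… = A$1,023,784.37

A$1,023,784.37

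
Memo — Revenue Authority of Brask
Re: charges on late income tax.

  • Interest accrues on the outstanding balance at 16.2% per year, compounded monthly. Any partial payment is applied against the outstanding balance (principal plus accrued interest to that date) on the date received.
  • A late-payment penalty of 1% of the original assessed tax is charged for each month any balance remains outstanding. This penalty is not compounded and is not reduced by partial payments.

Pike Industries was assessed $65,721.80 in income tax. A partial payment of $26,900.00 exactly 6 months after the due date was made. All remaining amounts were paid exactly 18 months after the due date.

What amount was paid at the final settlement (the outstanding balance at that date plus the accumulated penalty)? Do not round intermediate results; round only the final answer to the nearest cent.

Monthly rate = 16.2% ÷ 12 = 1.35%
Balance at month 6: $65,721.8000 × (1 + 0.0135)^6 = $71,228.1997…
After $26,900.00 payment: $71,228.1997… − $26,900.00 = $44,328.1997…
Balance at month 18: $44,328.1997… × (1 + 0.0135)^12 = $52,067.3087…
Penalty: 18 × 1% × $65,721.80 = $11,829.92…
Final settlement = outstanding balance + penalty = $52,067.3087… + $11,829.92… = $63,897.23

$63,897.23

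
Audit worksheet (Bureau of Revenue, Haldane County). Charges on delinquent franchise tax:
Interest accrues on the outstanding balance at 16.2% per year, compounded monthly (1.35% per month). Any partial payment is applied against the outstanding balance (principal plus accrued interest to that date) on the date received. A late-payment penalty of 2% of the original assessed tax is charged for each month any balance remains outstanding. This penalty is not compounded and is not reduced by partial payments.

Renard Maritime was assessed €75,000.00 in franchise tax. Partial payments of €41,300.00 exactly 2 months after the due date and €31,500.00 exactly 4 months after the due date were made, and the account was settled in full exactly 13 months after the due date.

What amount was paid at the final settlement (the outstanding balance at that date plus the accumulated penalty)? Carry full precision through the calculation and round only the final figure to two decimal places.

Balance at month 2: €75,000.0000 × (1 + 0.0135)^2 = €77,038.6688…
After €41,300.00 payment: €77,038.6688… − €41,300.00 = €35,738.6688…
Balance at month 4: €35,738.6688… × (1 + 0.0135)^2 = €36,710.1262…
After €31,500.00 payment: €36,710.1262… − €31,500.00 = €5,210.1262…
Balance at month 13: €5,210.1262… × (1 + 0.0135)^9 = €5,878.4390…
Penalty: 13 × 2% × €75,000.00 = €19,500.00
Final settlement = outstanding balance + penalty = €5,878.4390… + €19,500.00 = €25,378.44

€25,378.44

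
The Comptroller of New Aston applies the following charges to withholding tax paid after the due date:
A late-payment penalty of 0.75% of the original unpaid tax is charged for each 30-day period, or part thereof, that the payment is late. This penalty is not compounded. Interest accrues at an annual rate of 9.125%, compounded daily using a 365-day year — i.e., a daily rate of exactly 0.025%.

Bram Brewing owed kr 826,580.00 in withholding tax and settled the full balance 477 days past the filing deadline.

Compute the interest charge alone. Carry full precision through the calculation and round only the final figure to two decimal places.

Interest: kr 826,580.00 × ((1 + 0.00025)^477 − 1) = kr 826,580.00 × 0.12663475… = kr 104,673.7556…

kr 104,673.76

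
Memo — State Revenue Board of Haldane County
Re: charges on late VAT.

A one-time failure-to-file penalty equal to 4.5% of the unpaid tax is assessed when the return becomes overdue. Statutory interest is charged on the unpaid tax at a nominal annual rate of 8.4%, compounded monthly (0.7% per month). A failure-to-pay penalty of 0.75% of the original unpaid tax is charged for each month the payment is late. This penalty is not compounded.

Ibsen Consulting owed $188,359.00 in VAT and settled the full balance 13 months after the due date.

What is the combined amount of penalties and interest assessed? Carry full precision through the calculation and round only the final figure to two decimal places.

$44,720.54

Failure-to-file penalty: 4.5% × $188,359.00 = $8,476.16…
Failure-to-pay penalty: 13 × 0.75% × $188,359.00 = $18,365.00…
Interest: $188,359.00 × ((1 + 0.007)^13 − 1) = $188,359.00 × 0.0949218… = $17,879.3822…
Penalties + interest = $26,841.1575 + $17,879.3822… = $44,720.54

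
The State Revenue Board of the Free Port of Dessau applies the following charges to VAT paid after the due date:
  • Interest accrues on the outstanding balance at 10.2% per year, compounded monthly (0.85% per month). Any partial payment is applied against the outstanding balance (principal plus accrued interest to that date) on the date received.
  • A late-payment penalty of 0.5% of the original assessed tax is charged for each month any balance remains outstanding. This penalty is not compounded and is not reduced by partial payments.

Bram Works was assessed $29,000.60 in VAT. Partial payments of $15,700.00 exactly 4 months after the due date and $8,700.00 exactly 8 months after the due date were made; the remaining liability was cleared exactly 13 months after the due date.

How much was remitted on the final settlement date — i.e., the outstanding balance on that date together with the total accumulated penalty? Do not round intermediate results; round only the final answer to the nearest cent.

Balance at month 4: $29,000.6000 × (1 + 0.0085)^4 = $29,999.2636…
After $15,700.00 payment: $29,999.2636… − $15,700.00 = $14,299.2636…
Balance at month 8: $14,299.2636… × (1 + 0.0085)^4 = $14,791.6724…
After $8,700.00 payment: $14,791.6724… − $8,700.00 = $6,091.6724…
Balance at month 13: $6,091.6724… × (1 + 0.0085)^5 = $6,355.0073…
Penalty: 13 × 0.5% × $29,000.60 = $1,885.04…
Final settlement = outstanding balance + penalty = $6,355.0073… + $1,885.04… = $8,240.05

$8,240.05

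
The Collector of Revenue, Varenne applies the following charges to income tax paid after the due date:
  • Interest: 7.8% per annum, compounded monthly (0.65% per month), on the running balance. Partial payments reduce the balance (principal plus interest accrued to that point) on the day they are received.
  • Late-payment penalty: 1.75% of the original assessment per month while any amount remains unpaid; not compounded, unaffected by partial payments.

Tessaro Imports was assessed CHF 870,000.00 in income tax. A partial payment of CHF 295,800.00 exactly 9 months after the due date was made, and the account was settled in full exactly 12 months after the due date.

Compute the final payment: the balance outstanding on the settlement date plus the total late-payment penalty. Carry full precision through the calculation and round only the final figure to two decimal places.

CHF 821,433.66

Balance at month 9: CHF 870,000.0000 × (1 + 0.0065)^9 = CHF 922,238.5366…
After CHF 295,800.00 payment: CHF 922,238.5366… − CHF 295,800.00 = CHF 626,438.5366…
Balance at month 12: CHF 626,438.5366… × (1 + 0.0065)^3 = CHF 638,733.6611…
Penalty: 12 × 1.75% × CHF 870,000.00 = CHF 182,700.00
Final settlement = outstanding balance + penalty = CHF 638,733.6611… + CHF 182,700.00 = CHF 821,433.66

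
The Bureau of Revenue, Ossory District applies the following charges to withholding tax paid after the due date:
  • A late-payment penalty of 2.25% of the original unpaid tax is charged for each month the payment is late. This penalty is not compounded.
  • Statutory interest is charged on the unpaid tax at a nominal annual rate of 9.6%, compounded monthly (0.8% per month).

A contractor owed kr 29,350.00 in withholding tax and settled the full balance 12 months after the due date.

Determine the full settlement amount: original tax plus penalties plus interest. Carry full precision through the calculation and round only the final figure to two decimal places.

kr 40,219.44

Late-payment penalty: 12 × 2.25% × kr 29,350.00 = kr 7,924.50
Interest: kr 29,350.00 × ((1 + 0.008)^12 − 1) = kr 29,350.00 × 0.1003387… = kr 2,944.9407…
Total = kr 29,350.00 + kr 7,924.5000 + kr 2,944.9407… = kr 40,219.44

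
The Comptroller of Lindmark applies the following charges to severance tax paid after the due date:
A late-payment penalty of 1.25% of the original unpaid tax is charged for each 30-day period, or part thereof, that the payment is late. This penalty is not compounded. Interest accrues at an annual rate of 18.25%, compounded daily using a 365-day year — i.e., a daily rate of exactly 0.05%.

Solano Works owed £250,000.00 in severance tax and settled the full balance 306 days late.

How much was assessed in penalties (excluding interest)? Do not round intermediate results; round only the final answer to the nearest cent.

Penalty periods: ⌈306/30⌉ = 11; penalty = 11 × 1.25% × £250,000.00 = £34,375.00

£34,375.00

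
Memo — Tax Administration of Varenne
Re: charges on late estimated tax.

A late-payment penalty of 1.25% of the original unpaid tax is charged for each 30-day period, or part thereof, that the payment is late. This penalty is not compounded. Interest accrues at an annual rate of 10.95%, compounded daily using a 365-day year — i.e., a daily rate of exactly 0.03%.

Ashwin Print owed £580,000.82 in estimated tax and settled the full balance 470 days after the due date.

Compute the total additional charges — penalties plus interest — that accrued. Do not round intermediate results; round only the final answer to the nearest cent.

Penalty periods: ⌈470/30⌉ = 16; penalty = 16 × 1.25% × £580,000.82 = £116,000.16…
Interest: £580,000.82 × ((1 + 0.0003)^470 − 1) = £580,000.82 × 0.15140030… = £87,812.2984…
Penalties + interest = £116,000.1640 + £87,812.2984… = £203,812.46

£203,812.46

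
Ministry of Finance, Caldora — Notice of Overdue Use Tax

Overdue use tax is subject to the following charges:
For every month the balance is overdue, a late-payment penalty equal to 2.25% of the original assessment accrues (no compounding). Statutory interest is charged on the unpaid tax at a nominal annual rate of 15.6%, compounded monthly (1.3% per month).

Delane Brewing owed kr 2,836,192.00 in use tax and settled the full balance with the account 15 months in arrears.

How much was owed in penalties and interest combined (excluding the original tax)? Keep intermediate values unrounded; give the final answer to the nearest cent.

kr 1,563,549.43

Late-payment penalty: 15 × 2.25% × kr 2,836,192.00 = kr 957,214.80
Interest: kr 2,836,192.00 × ((1 + 0.013)^15 − 1) = kr 2,836,192.00 × 0.2137848… = kr 606,334.6270…
Penalties + interest = kr 957,214.8000 + kr 606,334.6270… = kr 1,563,549.43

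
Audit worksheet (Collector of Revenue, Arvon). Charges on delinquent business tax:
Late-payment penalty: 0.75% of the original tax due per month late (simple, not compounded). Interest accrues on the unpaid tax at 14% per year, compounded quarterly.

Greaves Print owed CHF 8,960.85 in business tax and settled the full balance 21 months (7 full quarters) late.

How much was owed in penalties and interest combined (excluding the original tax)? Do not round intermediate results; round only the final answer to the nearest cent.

Late-payment penalty: 21 × 0.75% × CHF 8,960.85 = CHF 1,411.33…
Interest (14%/yr ÷ 4 = 3.5%/quarter): CHF 8,960.85 × ((1 + 0.035)^7 − 1) = CHF 2,439.8536…
Penalties + interest = CHF 1,411.3339… + CHF 2,439.8536… = CHF 3,851.19

CHF 3,851.19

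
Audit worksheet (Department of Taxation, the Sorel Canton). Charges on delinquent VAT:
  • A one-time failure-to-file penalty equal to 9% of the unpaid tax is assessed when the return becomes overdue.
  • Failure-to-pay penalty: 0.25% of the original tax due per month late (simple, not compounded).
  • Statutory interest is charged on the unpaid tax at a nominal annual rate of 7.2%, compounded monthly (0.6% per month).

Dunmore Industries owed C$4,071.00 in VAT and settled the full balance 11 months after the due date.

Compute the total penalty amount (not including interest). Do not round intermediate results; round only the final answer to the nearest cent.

C$478.34

Failure-to-file penalty: 9% × C$4,071.00 = C$366.39
Failure-to-pay penalty: 11 × 0.25% × C$4,071.00 = C$111.95…
Total penalty = C$366.39 + C$111.95… = C$478.34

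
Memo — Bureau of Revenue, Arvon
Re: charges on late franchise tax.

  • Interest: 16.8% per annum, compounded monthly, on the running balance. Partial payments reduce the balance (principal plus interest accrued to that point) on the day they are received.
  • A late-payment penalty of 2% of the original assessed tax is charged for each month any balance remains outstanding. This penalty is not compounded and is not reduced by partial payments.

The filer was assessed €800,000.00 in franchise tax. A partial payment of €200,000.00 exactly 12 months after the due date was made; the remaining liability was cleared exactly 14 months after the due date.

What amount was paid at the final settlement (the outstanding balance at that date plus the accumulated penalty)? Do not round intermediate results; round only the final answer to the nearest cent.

€990,260.30

Monthly rate = 16.8% ÷ 12 = 1.4%
Balance at month 12: €800,000.0000 × (1 + 0.014)^12 = €945,247.3031…
After €200,000.00 payment: €945,247.3031… − €200,000.00 = €745,247.3031…
Balance at month 14: €745,247.3031… × (1 + 0.014)^2 = €766,260.2961…
Penalty: 14 × 2% × €800,000.00 = €224,000.00
Final settlement = outstanding balance + penalty = €766,260.2961… + €224,000.00 = €990,260.30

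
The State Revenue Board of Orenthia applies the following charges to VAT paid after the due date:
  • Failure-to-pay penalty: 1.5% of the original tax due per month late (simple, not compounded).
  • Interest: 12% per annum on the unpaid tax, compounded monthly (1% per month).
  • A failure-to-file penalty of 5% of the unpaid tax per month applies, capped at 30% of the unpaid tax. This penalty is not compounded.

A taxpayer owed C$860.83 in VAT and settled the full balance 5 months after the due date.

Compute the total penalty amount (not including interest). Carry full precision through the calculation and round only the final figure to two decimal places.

C$279.77

Failure-to-file: 5 × 5% × C$860.83 = C$215.21… (under the 30% cap)
Failure-to-pay penalty = 1.5% × C$860.83 × 5 mo = C$64.56…
Total penalty = C$215.21… + C$64.56… = C$279.77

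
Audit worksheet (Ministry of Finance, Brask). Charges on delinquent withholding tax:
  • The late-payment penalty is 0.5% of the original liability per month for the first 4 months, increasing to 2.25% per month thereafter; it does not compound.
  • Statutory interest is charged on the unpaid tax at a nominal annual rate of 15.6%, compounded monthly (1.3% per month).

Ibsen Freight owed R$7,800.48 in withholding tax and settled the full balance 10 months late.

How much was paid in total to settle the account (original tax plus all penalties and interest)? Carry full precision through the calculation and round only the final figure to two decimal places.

Penalty, months 1–4: 4 × 0.5% × R$7,800.48 = R$156.01…
Penalty, months 5–10: 6 × 2.25% × R$7,800.48 = R$1,053.06…
Interest: R$7,800.48 × ((1 + 0.013)^10 − 1) = R$7,800.48 × 0.1378747… = R$1,075.4891…
Total = R$7,800.48 + R$1,209.0744 + R$1,075.4891… = R$10,085.04

R$10,085.04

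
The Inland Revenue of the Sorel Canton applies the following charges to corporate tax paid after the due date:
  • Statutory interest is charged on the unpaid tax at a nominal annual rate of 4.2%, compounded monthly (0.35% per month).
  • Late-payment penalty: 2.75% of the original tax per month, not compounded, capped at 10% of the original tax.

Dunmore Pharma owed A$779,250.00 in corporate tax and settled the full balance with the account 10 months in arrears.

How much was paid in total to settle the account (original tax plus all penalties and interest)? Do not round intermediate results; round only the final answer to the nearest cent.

Penalty (uncapped): 10 × 2.75% × A$779,250.00 = A$214,293.75; cap = 10% × A$779,250.00 = A$77,925.00 → penalty = A$77,925.00
Interest: A$779,250.00 × ((1 + 0.0035)^10 − 1) = A$779,250.00 × 0.0355564… = A$27,707.3455…
Total = A$779,250.00 + A$77,925.0000 + A$27,707.3455… = A$884,882.35

A$884,882.35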